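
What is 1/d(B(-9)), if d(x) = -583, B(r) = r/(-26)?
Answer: -1/583 ≈ -0.0017153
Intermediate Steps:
B(r) = -r/26 (B(r) = r*(-1/26) = -r/26)
1/d(B(-9)) = 1/(-583) = -1/583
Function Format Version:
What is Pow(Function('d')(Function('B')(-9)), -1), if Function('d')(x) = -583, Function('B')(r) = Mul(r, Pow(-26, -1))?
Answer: Rational(-1, 583) ≈ -0.0017153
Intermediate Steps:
Function('B')(r) = Mul(Rational(-1, 26), r) (Function('B')(r) = Mul(r, Rational(-1, 26)) = Mul(Rational(-1, 26), r))
Pow(Function('d')(Function('B')(-9)), -1) = Pow(-583, -1) = Rational(-1, 583)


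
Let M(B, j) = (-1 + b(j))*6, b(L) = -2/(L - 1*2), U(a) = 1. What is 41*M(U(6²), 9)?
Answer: -2214/7 ≈ -316.29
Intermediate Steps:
b(L) = -2/(-2 + L) (b(L) = -2/(L - 2) = -2/(-2 + L))
M(B, j) = -6 - 12/(-2 + j) (M(B, j) = (-1 - 2/(-2 + j))*6 = -6 - 12/(-2 + j))
41*M(U(6²), 9) = 41*(-6*9/(-2 + 9)) = 41*(-6*9/7) = 41*(-6*9*⅐) = 41*(-54/7) = -2214/7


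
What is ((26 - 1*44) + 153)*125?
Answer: 16875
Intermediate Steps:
((26 - 1*44) + 153)*125 = ((26 - 44) + 153)*125 = (-18 + 153)*125 = 135*125 = 16875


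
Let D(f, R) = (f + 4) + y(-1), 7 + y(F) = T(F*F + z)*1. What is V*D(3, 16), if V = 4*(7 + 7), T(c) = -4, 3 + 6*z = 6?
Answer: -224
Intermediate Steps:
z = ½ (z = -½ + (⅙)*6 = -½ + 1 = ½ ≈ 0.50000)
V = 56 (V = 4*14 = 56)
y(F) = -11 (y(F) = -7 - 4*1 = -7 - 4 = -11)
D(f, R) = -7 + f (D(f, R) = (f + 4) - 11 = (4 + f) - 11 = -7 + f)
V*D(3, 16) = 56*(-7 + 3) = 56*(-4) = -224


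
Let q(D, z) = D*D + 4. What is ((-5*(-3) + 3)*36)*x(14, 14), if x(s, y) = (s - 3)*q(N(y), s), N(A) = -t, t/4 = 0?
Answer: 28512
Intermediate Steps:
t = 0 (t = 4*0 = 0)
N(A) = 0 (N(A) = -1*0 = 0)
q(D, z) = 4 + D² (q(D, z) = D² + 4 = 4 + D²)
x(s, y) = -12 + 4*s (x(s, y) = (s - 3)*(4 + 0²) = (-3 + s)*(4 + 0) = (-3 + s)*4 = -12 + 4*s)
((-5*(-3) + 3)*36)*x(14, 14) = ((-5*(-3) + 3)*36)*(-12 + 4*14) = ((15 + 3)*36)*(-12 + 56) = (18*36)*44 = 648*44 = 28512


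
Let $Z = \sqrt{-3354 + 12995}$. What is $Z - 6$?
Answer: $-6 + \sqrt{9641} \approx 92.189$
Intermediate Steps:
$Z = \sqrt{9641} \approx 98.189$
$Z - 6 = \sqrt{9641} - 6 = -6 + \sqrt{9641}$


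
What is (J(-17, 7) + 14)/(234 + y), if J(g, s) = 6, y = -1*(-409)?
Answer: 20/643 ≈ 0.031104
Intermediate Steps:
y = 409
(J(-17, 7) + 14)/(234 + y) = (6 + 14)/(234 + 409) = 20/643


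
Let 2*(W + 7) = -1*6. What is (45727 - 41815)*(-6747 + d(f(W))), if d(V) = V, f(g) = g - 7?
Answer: -26460768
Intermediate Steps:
W = -10 (W = -7 + (-1*6)/2 = -7 + (1/2)*(-6) = -7 - 3 = -10)
f(g) = -7 + g
(45727 - 41815)*(-6747 + d(f(W))) = (45727 - 41815)*(-6747 + (-7 - 10)) = 3912*(-6747 - 17) = 3912*(-6764) = -26460768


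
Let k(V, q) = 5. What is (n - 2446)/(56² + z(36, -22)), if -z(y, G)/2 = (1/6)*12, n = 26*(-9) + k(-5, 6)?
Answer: -2675/3132 ≈ -0.85409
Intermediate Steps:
n = -229 (n = 26*(-9) + 5 = -234 + 5 = -229)
z(y, G) = -4 (z(y, G) = -2*1/6*12 = -2*1*(⅙)*12 = -12/3 = -2*2 = -4)
(n - 2446)/(56² + z(36, -22)) = (-229 - 2446)/(56² - 4) = -2675/(3136 - 4) = -2675/3132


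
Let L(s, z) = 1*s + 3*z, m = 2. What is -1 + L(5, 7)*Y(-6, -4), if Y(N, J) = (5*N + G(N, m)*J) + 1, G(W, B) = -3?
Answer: -443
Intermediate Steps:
L(s, z) = s + 3*z
Y(N, J) = 1 - 3*J + 5*N (Y(N, J) = (5*N - 3*J) + 1 = (-3*J + 5*N) + 1 = 1 - 3*J + 5*N)
-1 + L(5, 7)*Y(-6, -4) = -1 + (5 + 3*7)*(1 - 3*(-4) + 5*(-6)) = -1 + (5 + 21)*(1 + 12 - 30) = -1 + 26*(-17) = -1 - 442 = -443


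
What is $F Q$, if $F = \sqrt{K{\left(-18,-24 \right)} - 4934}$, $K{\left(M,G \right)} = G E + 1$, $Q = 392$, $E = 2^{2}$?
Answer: $392 i \sqrt{5029} \approx 27799.0 i$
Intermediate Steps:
$E = 4$
$K{\left(M,G \right)} = 1 + 4 G$ ($K{\left(M,G \right)} = G 4 + 1 = 4 G + 1 = 1 + 4 G$)
$F = i \sqrt{5029}$ ($F = \sqrt{\left(1 + 4 \left(-24\right)\right) - 4934} = \sqrt{\left(1 - 96\right) - 4934} = \sqrt{-95 - 4934} = \sqrt{-5029} = i \sqrt{5029} \approx 70.915 i$)
$F Q = i \sqrt{5029} \cdot 392 = 392 i \sqrt{5029}$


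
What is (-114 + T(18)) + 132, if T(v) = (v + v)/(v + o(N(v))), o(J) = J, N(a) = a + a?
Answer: 56/3 ≈ 18.667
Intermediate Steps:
N(a) = 2*a
T(v) = ⅔ (T(v) = (v + v)/(v + 2*v) = (2*v)/((3*v)) = (2*v)*(1/(3*v)) = ⅔)
(-114 + T(18)) + 132 = (-114 + ⅔) + 132 = -340/3 + 132 = 56/3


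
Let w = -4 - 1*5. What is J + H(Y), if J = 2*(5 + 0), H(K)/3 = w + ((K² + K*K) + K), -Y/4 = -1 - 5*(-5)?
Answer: 54991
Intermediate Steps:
Y = -96 (Y = -4*(-1 - 5*(-5)) = -4*(-1 + 25) = -4*24 = -96)
w = -9 (w = -4 - 5 = -9)
H(K) = -27 + 3*K + 6*K² (H(K) = 3*(-9 + ((K² + K*K) + K)) = 3*(-9 + ((K² + K²) + K)) = 3*(-9 + (2*K² + K)) = 3*(-9 + (K + 2*K²)) = 3*(-9 + K + 2*K²) = -27 + 3*K + 6*K²)
J = 10 (J = 2*5 = 10)
J + H(Y) = 10 + (-27 + 3*(-96) + 6*(-96)²) = 10 + (-27 - 288 + 6*9216) = 10 + (-27 - 288 + 55296) = 10 + 54981 = 54991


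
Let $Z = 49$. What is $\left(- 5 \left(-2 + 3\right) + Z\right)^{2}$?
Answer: $1936$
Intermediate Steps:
$\left(- 5 \left(-2 + 3\right) + Z\right)^{2} = \left(- 5 \left(-2 + 3\right) + 49\right)^{2} = \left(\left(-5\right) 1 + 49\right)^{2} = \left(-5 + 49\right)^{2} = 44^{2} = 1936$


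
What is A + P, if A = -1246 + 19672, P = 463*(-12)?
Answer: 12870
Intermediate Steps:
P = -5556
A = 18426
A + P = 18426 - 5556 = 12870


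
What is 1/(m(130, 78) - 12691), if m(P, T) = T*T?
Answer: -1/6607 ≈ -0.00015135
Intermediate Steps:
m(P, T) = T²
1/(m(130, 78) - 12691) = 1/(78² - 12691) = 1/(6084 - 12691) = 1/(-6607) = -1/6607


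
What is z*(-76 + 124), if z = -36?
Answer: -1728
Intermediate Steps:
z*(-76 + 124) = -36*(-76 + 124) = -36*48 = -1728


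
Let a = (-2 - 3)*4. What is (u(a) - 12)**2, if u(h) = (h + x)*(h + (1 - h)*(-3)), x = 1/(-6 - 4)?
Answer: 274332969/100 ≈ 2.7433e+6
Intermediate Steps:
x = -1/10 (x = 1/(-10) = -1/10 ≈ -0.10000)
a = -20 (a = -5*4 = -20)
u(h) = (-3 + 4*h)*(-1/10 + h) (u(h) = (h - 1/10)*(h + (1 - h)*(-3)) = (-1/10 + h)*(h + (-3 + 3*h)) = (-1/10 + h)*(-3 + 4*h) = (-3 + 4*h)*(-1/10 + h))
(u(a) - 12)**2 = ((3/10 + 4*(-20)**2 - 17/5*(-20)) - 12)**2 = ((3/10 + 4*400 + 68) - 12)**2 = ((3/10 + 1600 + 68) - 12)**2 = (16683/10 - 12)**2 = (16563/10)**2 = 274332969/100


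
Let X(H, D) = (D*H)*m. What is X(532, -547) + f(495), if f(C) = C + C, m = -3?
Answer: 874002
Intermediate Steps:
f(C) = 2*C
X(H, D) = -3*D*H (X(H, D) = (D*H)*(-3) = -3*D*H)
X(532, -547) + f(495) = -3*(-547)*532 + 2*495 = 873012 + 990 = 874002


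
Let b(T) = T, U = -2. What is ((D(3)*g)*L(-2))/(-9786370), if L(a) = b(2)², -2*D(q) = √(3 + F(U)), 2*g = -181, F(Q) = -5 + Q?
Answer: -181*I/4893185 ≈ -3.699e-5*I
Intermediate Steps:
g = -181/2 (g = (½)*(-181) = -181/2 ≈ -90.500)
D(q) = -I (D(q) = -√(3 + (-5 - 2))/2 = -√(3 - 7)/2 = -I)
L(a) = 4 (L(a) = 2² = 4)
((D(3)*g)*L(-2))/(-9786370) = ((-I*(-181/2))*4)/(-9786370) = ((181*I/2)*4)*(-1/9786370) = (362*I)*(-1/9786370) = -181*I/4893185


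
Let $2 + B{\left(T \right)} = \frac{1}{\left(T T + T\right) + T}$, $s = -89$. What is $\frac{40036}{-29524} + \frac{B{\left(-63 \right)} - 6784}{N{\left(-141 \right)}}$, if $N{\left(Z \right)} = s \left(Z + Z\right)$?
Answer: $- \frac{18981480803}{11670645294} \approx -1.6264$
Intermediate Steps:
$N{\left(Z \right)} = - 178 Z$ ($N{\left(Z \right)} = - 89 \left(Z + Z\right) = - 89 \cdot 2 Z = - 178 Z$)
$B{\left(T \right)} = -2 + \frac{1}{T^{2} + 2 T}$ ($B{\left(T \right)} = -2 + \frac{1}{\left(T T + T\right) + T} = -2 + \frac{1}{\left(T^{2} + T\right) + T} = -2 + \frac{1}{\left(T + T^{2}\right) + T} = -2 + \frac{1}{T^{2} + 2 T}$)
$\frac{40036}{-29524} + \frac{B{\left(-63 \right)} - 6784}{N{\left(-141 \right)}} = \frac{40036}{-29524} + \frac{\frac{1 - -252 - 2 \left(-63\right)^{2}}{\left(-63\right) \left(2 - 63\right)} - 6784}{\left(-178\right) \left(-141\right)} = 40036 \left(- \frac{1}{29524}\right) + \frac{- \frac{1 + 252 - 7938}{63 \left(-61\right)} - 6784}{25098} = - \frac{10009}{7381} + \left(\left(- \frac{1}{63}\right) \left(- \frac{1}{61}\right) \left(1 + 252 - 7938\right) - 6784\right) \frac{1}{25098} = - \frac{10009}{7381} + \left(\left(- \frac{1}{63}\right) \left(- \frac{1}{61}\right) \left(-7685\right) - 6784\right) \frac{1}{25098} = - \frac{10009}{7381} + \left(- \frac{7685}{3843} - 6784\right) \frac{1}{25098} = - \frac{10009}{7381} - \frac{26078597}{96451614} = - \frac{18981480803}{11670645294}$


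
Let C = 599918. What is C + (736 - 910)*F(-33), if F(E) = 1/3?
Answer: 599860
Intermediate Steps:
F(E) = ⅓
C + (736 - 910)*F(-33) = 599918 + (736 - 910)*(⅓) = 599918 - 174*⅓ = 599918 - 58 = 599860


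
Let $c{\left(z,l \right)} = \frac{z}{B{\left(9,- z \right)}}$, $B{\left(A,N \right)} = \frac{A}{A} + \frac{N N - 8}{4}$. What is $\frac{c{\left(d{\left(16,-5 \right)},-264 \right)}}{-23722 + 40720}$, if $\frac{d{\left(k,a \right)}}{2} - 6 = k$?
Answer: $\frac{22}{4105017} \approx 5.3593 \cdot 10^{-6}$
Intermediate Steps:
$B{\left(A,N \right)} = -1 + \frac{N^{2}}{4}$ ($B{\left(A,N \right)} = 1 + \left(N^{2} - 8\right) \frac{1}{4} = 1 + \left(-8 + N^{2}\right) \frac{1}{4} = 1 + \left(-2 + \frac{N^{2}}{4}\right) = -1 + \frac{N^{2}}{4}$)
$d{\left(k,a \right)} = 12 + 2 k$
$c{\left(z,l \right)} = \frac{z}{-1 + \frac{z^{2}}{4}}$ ($c{\left(z,l \right)} = \frac{z}{-1 + \frac{\left(- z\right)^{2}}{4}} = \frac{z}{-1 + \frac{z^{2}}{4}}$)
$\frac{c{\left(d{\left(16,-5 \right)},-264 \right)}}{-23722 + 40720} = \frac{4 \left(12 + 2 \cdot 16\right) \frac{1}{-4 + \left(12 + 2 \cdot 16\right)^{2}}}{-23722 + 40720} = \frac{4 \left(12 + 32\right) \frac{1}{-4 + \left(12 + 32\right)^{2}}}{16998} = 4 \cdot 44 \frac{1}{-4 + 44^{2}} \cdot \frac{1}{16998} = 4 \cdot 44 \frac{1}{-4 + 1936} \cdot \frac{1}{16998} = 4 \cdot 44 \cdot \frac{1}{1932} \cdot \frac{1}{16998} = \frac{44}{483} \cdot \frac{1}{16998} = \frac{22}{4105017}$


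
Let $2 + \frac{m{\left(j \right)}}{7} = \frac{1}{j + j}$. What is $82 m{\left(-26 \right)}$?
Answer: $- \frac{30135}{26} \approx -1159.0$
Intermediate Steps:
$m{\left(j \right)} = -14 + \frac{7}{2 j}$ ($m{\left(j \right)} = -14 + \frac{7}{j + j} = -14 + \frac{7}{2 j}$)
$82 m{\left(-26 \right)} = 82 \left(-14 + \frac{7}{2 \left(-26\right)}\right) = 82 \left(-14 + \frac{7}{2} \left(- \frac{1}{26}\right)\right) = 82 \left(-14 - \frac{7}{52}\right) = 82 \left(- \frac{735}{52}\right) = - \frac{30135}{26}$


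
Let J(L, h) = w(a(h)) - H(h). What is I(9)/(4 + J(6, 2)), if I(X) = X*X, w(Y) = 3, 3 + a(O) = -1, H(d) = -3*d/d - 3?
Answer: 81/13 ≈ 6.2308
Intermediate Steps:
H(d) = -6 (H(d) = -3*1 - 3 = -3 - 3 = -6)
a(O) = -4 (a(O) = -3 - 1 = -4)
J(L, h) = 9 (J(L, h) = 3 - 1*(-6) = 3 + 6 = 9)
I(X) = X²
I(9)/(4 + J(6, 2)) = 9²/(4 + 9) = 81/13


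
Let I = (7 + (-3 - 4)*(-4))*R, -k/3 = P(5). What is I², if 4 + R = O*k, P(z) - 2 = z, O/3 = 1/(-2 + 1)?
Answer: 4264225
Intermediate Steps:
O = -3 (O = 3/(-2 + 1) = 3/(-1) = 3*(-1) = -3)
P(z) = 2 + z
k = -21 (k = -3*(2 + 5) = -3*7 = -21)
R = 59 (R = -4 - 3*(-21) = -4 + 63 = 59)
I = 2065 (I = (7 + (-3 - 4)*(-4))*59 = (7 - 7*(-4))*59 = (7 + 28)*59 = 35*59 = 2065)
I² = 2065² = 4264225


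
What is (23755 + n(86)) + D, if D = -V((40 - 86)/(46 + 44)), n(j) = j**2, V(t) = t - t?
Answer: 31151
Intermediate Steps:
V(t) = 0
D = 0 (D = -1*0 = 0)
(23755 + n(86)) + D = (23755 + 86**2) + 0 = (23755 + 7396) + 0 = 31151 + 0 = 31151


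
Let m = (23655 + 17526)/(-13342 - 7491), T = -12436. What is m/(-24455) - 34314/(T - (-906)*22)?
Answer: -8740839857967/1909497364220 ≈ -4.5776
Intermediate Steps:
m = -41181/20833 (m = 41181/(-20833) = 41181*(-1/20833) = -41181/20833 ≈ -1.9767)
m/(-24455) - 34314/(T - (-906)*22) = -41181/20833/(-24455) - 34314/(-12436 - (-906)*22) = -41181/20833*(-1/24455) - 34314/(-12436 - 1*(-19932)) = 41181/509471015 - 34314/(-12436 + 19932) = 41181/509471015 - 34314/7496 = 41181/509471015 - 34314*1/7496 = 41181/509471015 - 17157/3748 = -8740839857967/1909497364220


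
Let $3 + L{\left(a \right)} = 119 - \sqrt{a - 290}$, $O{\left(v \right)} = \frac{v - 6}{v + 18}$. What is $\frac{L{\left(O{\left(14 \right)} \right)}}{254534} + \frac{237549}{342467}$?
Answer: $\frac{30252011669}{43584747689} - \frac{i \sqrt{1159}}{509068} \approx 0.6941 - 6.6875 \cdot 10^{-5} i$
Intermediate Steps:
$O{\left(v \right)} = \frac{-6 + v}{18 + v}$
$L{\left(a \right)} = 116 - \sqrt{-290 + a}$ ($L{\left(a \right)} = -3 - \left(-119 + \sqrt{a - 290}\right) = -3 - \left(-119 + \sqrt{-290 + a}\right) = 116 - \sqrt{-290 + a}$)
$\frac{L{\left(O{\left(14 \right)} \right)}}{254534} + \frac{237549}{342467} = \frac{116 - \sqrt{-290 + \frac{-6 + 14}{18 + 14}}}{254534} + \frac{237549}{342467} = \left(116 - \sqrt{-290 + \frac{1}{32} \cdot 8}\right) \frac{1}{254534} + 237549 \cdot \frac{1}{342467} = \left(116 - \sqrt{-290 + \frac{1}{32} \cdot 8}\right) \frac{1}{254534} + \frac{237549}{342467} = \left(116 - \sqrt{-290 + \frac{1}{4}}\right) \frac{1}{254534} + \frac{237549}{342467} = \left(116 - \sqrt{- \frac{1159}{4}}\right) \frac{1}{254534} + \frac{237549}{342467} = \left(116 - \frac{i \sqrt{1159}}{2}\right) \frac{1}{254534} + \frac{237549}{342467} = \left(\frac{58}{127267} - \frac{i \sqrt{1159}}{509068}\right) + \frac{237549}{342467} = \frac{30252011669}{43584747689} - \frac{i \sqrt{1159}}{509068}$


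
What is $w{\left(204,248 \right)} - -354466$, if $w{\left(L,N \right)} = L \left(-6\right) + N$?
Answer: $353490$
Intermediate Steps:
$w{\left(L,N \right)} = N - 6 L$ ($w{\left(L,N \right)} = - 6 L + N = N - 6 L$)
$w{\left(204,248 \right)} - -354466 = \left(248 - 1224\right) - -354466 = \left(248 - 1224\right) + 354466 = -976 + 354466 = 353490$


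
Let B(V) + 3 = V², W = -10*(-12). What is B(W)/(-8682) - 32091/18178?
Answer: -45026894/13151783 ≈ -3.4236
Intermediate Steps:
W = 120
B(V) = -3 + V²
B(W)/(-8682) - 32091/18178 = (-3 + 120²)/(-8682) - 32091/18178 = (-3 + 14400)*(-1/8682) - 32091*1/18178 = 14397*(-1/8682) - 32091/18178 = -4799/2894 - 32091/18178 = -45026894/13151783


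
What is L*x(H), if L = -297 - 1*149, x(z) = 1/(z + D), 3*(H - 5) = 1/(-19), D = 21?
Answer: -25422/1481 ≈ -17.165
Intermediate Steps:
H = 284/57 (H = 5 + (⅓)/(-19) = 5 + (⅓)*(-1/19) = 5 - 1/57 = 284/57 ≈ 4.9825)
x(z) = 1/(21 + z) (x(z) = 1/(z + 21) = 1/(21 + z))
L = -446 (L = -297 - 149 = -446)
L*x(H) = -446/(21 + 284/57) = -446/1481/57 = -446*57/1481 = -25422/1481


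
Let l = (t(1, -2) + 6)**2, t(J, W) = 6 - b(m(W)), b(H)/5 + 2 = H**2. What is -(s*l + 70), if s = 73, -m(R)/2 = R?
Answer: -245642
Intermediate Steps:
m(R) = -2*R
b(H) = -10 + 5*H**2
t(J, W) = 16 - 20*W**2 (t(J, W) = 6 - (-10 + 5*(-2*W)**2) = 6 - (-10 + 5*(4*W**2)) = 6 - (-10 + 20*W**2) = 6 + (10 - 20*W**2) = 16 - 20*W**2)
l = 3364 (l = ((16 - 20*(-2)**2) + 6)**2 = ((16 - 20*4) + 6)**2 = ((16 - 80) + 6)**2 = (-64 + 6)**2 = (-58)**2 = 3364)
-(s*l + 70) = -(73*3364 + 70) = -(245572 + 70) = -1*245642 = -245642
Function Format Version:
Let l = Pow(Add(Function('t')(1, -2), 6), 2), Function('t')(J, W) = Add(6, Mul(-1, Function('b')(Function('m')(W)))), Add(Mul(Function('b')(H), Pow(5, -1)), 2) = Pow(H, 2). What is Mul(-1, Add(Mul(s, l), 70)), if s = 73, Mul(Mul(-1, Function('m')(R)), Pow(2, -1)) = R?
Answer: -245642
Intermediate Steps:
Function('m')(R) = Mul(-2, R)
Function('b')(H) = Add(-10, Mul(5, Pow(H, 2)))
Function('t')(J, W) = Add(16, Mul(-20, Pow(W, 2))) (Function('t')(J, W) = Add(6, Mul(-1, Add(-10, Mul(5, Pow(Mul(-2, W), 2))))) = Add(6, Mul(-1, Add(-10, Mul(5, Mul(4, Pow(W, 2)))))) = Add(6, Mul(-1, Add(-10, Mul(20, Pow(W, 2))))) = Add(6, Add(10, Mul(-20, Pow(W, 2)))) = Add(16, Mul(-20, Pow(W, 2))))
l = 3364 (l = Pow(Add(Add(16, Mul(-20, Pow(-2, 2))), 6), 2) = Pow(Add(Add(16, Mul(-20, 4)), 6), 2) = Pow(Add(Add(16, -80), 6), 2) = Pow(Add(-64, 6), 2) = Pow(-58, 2) = 3364)
Mul(-1, Add(Mul(s, l), 70)) = Mul(-1, Add(Mul(73, 3364), 70)) = Mul(-1, Add(245572, 70)) = Mul(-1, 245642) = -245642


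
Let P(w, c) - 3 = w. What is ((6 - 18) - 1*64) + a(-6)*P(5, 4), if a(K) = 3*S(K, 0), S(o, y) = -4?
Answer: -172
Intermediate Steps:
P(w, c) = 3 + w
a(K) = -12 (a(K) = 3*(-4) = -12)
((6 - 18) - 1*64) + a(-6)*P(5, 4) = ((6 - 18) - 1*64) - 12*(3 + 5) = (-12 - 64) - 12*8 = -76 - 96 = -172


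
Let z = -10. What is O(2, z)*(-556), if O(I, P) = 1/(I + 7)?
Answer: -556/9 ≈ -61.778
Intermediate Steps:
O(I, P) = 1/(7 + I)
O(2, z)*(-556) = -556/(7 + 2) = -556/9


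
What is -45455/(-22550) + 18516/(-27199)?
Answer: 163758949/122667490 ≈ 1.3350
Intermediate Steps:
-45455/(-22550) + 18516/(-27199) = -45455*(-1/22550) + 18516*(-1/27199) = 9091/4510 - 18516/27199 = 163758949/122667490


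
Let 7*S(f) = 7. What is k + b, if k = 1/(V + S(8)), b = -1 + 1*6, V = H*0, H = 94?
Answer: 6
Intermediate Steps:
V = 0 (V = 94*0 = 0)
S(f) = 1 (S(f) = (1/7)*7 = 1)
b = 5 (b = -1 + 6 = 5)
k = 1 (k = 1/(0 + 1) = 1/1 = 1)
k + b = 1 + 5 = 6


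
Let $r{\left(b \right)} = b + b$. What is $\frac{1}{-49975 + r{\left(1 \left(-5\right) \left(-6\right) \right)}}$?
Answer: $- \frac{1}{49915} \approx -2.0034 \cdot 10^{-5}$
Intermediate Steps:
$r{\left(b \right)} = 2 b$
$\frac{1}{-49975 + r{\left(1 \left(-5\right) \left(-6\right) \right)}} = \frac{1}{-49975 + 2 \cdot 1 \left(-5\right) \left(-6\right)} = \frac{1}{-49975 + 2 \left(\left(-5\right) \left(-6\right)\right)} = \frac{1}{-49975 + 2 \cdot 30} = \frac{1}{-49975 + 60} = \frac{1}{-49915} = - \frac{1}{49915}$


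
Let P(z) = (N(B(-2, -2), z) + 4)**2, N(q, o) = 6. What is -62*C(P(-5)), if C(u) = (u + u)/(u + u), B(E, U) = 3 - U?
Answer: -62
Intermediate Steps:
P(z) = 100 (P(z) = (6 + 4)**2 = 10**2 = 100)
C(u) = 1 (C(u) = (2*u)/((2*u)) = (2*u)*(1/(2*u)) = 1)
-62*C(P(-5)) = -62*1 = -62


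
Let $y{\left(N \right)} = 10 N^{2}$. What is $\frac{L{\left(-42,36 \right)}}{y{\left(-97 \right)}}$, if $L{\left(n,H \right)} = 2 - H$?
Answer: $- \frac{17}{47045} \approx -0.00036136$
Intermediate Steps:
$\frac{L{\left(-42,36 \right)}}{y{\left(-97 \right)}} = \frac{2 - 36}{10 \left(-97\right)^{2}} = \frac{2 - 36}{10 \cdot 9409} = - \frac{34}{94090} = \left(-34\right) \frac{1}{94090} = - \frac{17}{47045}$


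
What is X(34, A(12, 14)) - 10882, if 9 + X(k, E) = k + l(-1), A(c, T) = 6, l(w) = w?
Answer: -10858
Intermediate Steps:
X(k, E) = -10 + k (X(k, E) = -9 + (k - 1) = -9 + (-1 + k) = -10 + k)
X(34, A(12, 14)) - 10882 = (-10 + 34) - 10882 = 24 - 10882 = -10858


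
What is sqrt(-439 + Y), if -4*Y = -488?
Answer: I*sqrt(317) ≈ 17.805*I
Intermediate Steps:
Y = 122 (Y = -1/4*(-488) = 122)
sqrt(-439 + Y) = sqrt(-439 + 122) = sqrt(-317) = I*sqrt(317)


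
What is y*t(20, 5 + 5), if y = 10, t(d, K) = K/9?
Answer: 100/9 ≈ 11.111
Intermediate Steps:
t(d, K) = K/9 (t(d, K) = K*(⅑) = K/9)
y*t(20, 5 + 5) = 10*((5 + 5)/9) = 10*((⅑)*10) = 10*(10/9) = 100/9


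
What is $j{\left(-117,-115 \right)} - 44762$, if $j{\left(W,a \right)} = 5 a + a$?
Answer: $-45452$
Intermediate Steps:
$j{\left(W,a \right)} = 6 a$
$j{\left(-117,-115 \right)} - 44762 = 6 \left(-115\right) - 44762 = -690 - 44762 = -45452$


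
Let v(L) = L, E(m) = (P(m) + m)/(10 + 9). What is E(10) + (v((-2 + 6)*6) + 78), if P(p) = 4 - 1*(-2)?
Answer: 1954/19 ≈ 102.84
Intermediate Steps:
P(p) = 6 (P(p) = 4 + 2 = 6)
E(m) = 6/19 + m/19 (E(m) = (6 + m)/(10 + 9) = (6 + m)/19 = (6 + m)*(1/19) = 6/19 + m/19)
E(10) + (v((-2 + 6)*6) + 78) = (6/19 + (1/19)*10) + ((-2 + 6)*6 + 78) = (6/19 + 10/19) + (4*6 + 78) = 16/19 + (24 + 78) = 16/19 + 102 = 1954/19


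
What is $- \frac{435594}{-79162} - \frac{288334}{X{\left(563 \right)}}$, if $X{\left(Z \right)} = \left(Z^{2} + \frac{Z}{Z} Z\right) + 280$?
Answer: $\frac{28902976055}{6289658386} \approx 4.5953$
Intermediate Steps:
$X{\left(Z \right)} = 280 + Z + Z^{2}$ ($X{\left(Z \right)} = \left(Z^{2} + 1 Z\right) + 280 = \left(Z^{2} + Z\right) + 280 = \left(Z + Z^{2}\right) + 280 = 280 + Z + Z^{2}$)
$- \frac{435594}{-79162} - \frac{288334}{X{\left(563 \right)}} = - \frac{435594}{-79162} - \frac{288334}{280 + 563 + 563^{2}} = \left(-435594\right) \left(- \frac{1}{79162}\right) - \frac{288334}{280 + 563 + 316969} = \frac{217797}{39581} - \frac{288334}{317812} = \frac{217797}{39581} - \frac{144167}{158906} = \frac{28902976055}{6289658386}$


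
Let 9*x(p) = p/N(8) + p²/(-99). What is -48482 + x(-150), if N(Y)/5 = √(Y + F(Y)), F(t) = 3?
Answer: -4802218/99 - 10*√11/33 ≈ -48508.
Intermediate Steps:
N(Y) = 5*√(3 + Y) (N(Y) = 5*√(Y + 3) = 5*√(3 + Y))
x(p) = -p²/891 + p*√11/495 (x(p) = (p/((5*√(3 + 8))) + p²/(-99))/9 = (p/((5*√11)) + p²*(-1/99))/9 = (p*(√11/55) - p²/99)/9 = (p*√11/55 - p²/99)/9 = (-p²/99 + p*√11/55)/9 = -p²/891 + p*√11/495)
-48482 + x(-150) = -48482 + (1/4455)*(-150)*(-5*(-150) + 9*√11) = -48482 + (1/4455)*(-150)*(750 + 9*√11) = -48482 + (-2500/99 - 10*√11/33) = -4802218/99 - 10*√11/33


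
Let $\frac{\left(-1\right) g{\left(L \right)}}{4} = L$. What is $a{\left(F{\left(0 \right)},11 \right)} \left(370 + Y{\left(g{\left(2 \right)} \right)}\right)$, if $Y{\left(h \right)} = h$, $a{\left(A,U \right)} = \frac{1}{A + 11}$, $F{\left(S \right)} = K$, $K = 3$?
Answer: $\frac{181}{7} \approx 25.857$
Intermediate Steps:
$g{\left(L \right)} = - 4 L$
$F{\left(S \right)} = 3$
$a{\left(A,U \right)} = \frac{1}{11 + A}$
$a{\left(F{\left(0 \right)},11 \right)} \left(370 + Y{\left(g{\left(2 \right)} \right)}\right) = \frac{370 - 8}{11 + 3} = \frac{370 - 8}{14} = \frac{1}{14} \cdot 362 = \frac{181}{7}$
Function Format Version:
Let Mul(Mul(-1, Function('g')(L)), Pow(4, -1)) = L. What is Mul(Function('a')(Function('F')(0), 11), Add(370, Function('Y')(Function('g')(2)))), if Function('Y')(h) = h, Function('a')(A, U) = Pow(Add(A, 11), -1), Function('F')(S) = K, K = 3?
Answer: Rational(181, 7) ≈ 25.857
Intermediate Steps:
Function('g')(L) = Mul(-4, L)
Function('F')(S) = 3
Function('a')(A, U) = Pow(Add(11, A), -1)
Mul(Function('a')(Function('F')(0), 11), Add(370, Function('Y')(Function('g')(2)))) = Mul(Pow(Add(11, 3), -1), Add(370, Mul(-4, 2))) = Mul(Pow(14, -1), Add(370, -8)) = Mul(Rational(1, 14), 362) = Rational(181, 7)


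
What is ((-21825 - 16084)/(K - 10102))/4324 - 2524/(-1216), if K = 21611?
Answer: 7847534415/3782133616 ≈ 2.0749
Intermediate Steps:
((-21825 - 16084)/(K - 10102))/4324 - 2524/(-1216) = ((-21825 - 16084)/(21611 - 10102))/4324 - 2524/(-1216) = -37909/11509*(1/4324) - 2524*(-1/1216) = -37909*1/11509*(1/4324) + 631/304 = -37909/11509*1/4324 + 631/304 = -37909/49764916 + 631/304 = 7847534415/3782133616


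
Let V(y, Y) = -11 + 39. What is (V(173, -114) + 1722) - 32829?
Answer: -31079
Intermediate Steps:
V(y, Y) = 28
(V(173, -114) + 1722) - 32829 = (28 + 1722) - 32829 = 1750 - 32829 = -31079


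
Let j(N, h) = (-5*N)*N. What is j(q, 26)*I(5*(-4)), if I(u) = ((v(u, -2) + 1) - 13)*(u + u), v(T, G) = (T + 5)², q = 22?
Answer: 20618400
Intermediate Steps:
v(T, G) = (5 + T)²
j(N, h) = -5*N²
I(u) = 2*u*(-12 + (5 + u)²) (I(u) = (((5 + u)² + 1) - 13)*(u + u) = ((1 + (5 + u)²) - 13)*(2*u) = (-12 + (5 + u)²)*(2*u) = 2*u*(-12 + (5 + u)²))
j(q, 26)*I(5*(-4)) = (-5*22²)*(2*(5*(-4))*(-12 + (5 + 5*(-4))²)) = (-5*484)*(2*(-20)*(-12 + (5 - 20)²)) = -4840*(-20)*(-12 + (-15)²) = -4840*(-20)*(-12 + 225) = -4840*(-20)*213 = -2420*(-8520) = 20618400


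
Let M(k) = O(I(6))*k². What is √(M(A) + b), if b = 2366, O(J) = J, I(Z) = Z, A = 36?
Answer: √10142 ≈ 100.71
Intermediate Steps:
M(k) = 6*k²
√(M(A) + b) = √(6*36² + 2366) = √(6*1296 + 2366) = √(7776 + 2366) = √10142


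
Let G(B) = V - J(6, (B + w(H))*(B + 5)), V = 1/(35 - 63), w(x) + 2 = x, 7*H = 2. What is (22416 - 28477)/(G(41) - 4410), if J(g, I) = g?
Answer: 169708/123649 ≈ 1.3725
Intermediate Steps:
H = 2/7 (H = (⅐)*2 = 2/7 ≈ 0.28571)
w(x) = -2 + x
V = -1/28 (V = 1/(-28) = -1/28 ≈ -0.035714)
G(B) = -169/28 (G(B) = -1/28 - 1*6 = -1/28 - 6 = -169/28)
(22416 - 28477)/(G(41) - 4410) = (22416 - 28477)/(-169/28 - 4410) = -6061/(-123649/28) = -6061*(-28/123649) = 169708/123649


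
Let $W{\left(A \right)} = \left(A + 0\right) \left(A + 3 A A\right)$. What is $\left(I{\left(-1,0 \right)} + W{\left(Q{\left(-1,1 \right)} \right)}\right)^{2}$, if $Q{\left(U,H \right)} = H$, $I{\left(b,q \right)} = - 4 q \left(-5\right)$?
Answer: $16$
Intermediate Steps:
$I{\left(b,q \right)} = 20 q$
$W{\left(A \right)} = A \left(A + 3 A^{2}\right)$
$\left(I{\left(-1,0 \right)} + W{\left(Q{\left(-1,1 \right)} \right)}\right)^{2} = \left(20 \cdot 0 + 1^{2} \left(1 + 3 \cdot 1\right)\right)^{2} = \left(0 + 1 \left(1 + 3\right)\right)^{2} = \left(0 + 1 \cdot 4\right)^{2} = \left(0 + 4\right)^{2} = 4^{2} = 16$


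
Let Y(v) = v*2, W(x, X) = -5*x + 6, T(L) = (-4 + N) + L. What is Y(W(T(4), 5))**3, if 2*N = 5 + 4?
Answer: -35937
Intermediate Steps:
N = 9/2 (N = (5 + 4)/2 = (1/2)*9 = 9/2 ≈ 4.5000)
T(L) = 1/2 + L (T(L) = (-4 + 9/2) + L = 1/2 + L)
W(x, X) = 6 - 5*x
Y(v) = 2*v
Y(W(T(4), 5))**3 = (2*(6 - 5*(1/2 + 4)))**3 = (2*(6 - 5*9/2))**3 = (2*(6 - 45/2))**3 = (2*(-33/2))**3 = (-33)**3 = -35937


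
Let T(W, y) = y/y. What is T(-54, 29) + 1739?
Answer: 1740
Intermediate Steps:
T(W, y) = 1
T(-54, 29) + 1739 = 1 + 1739 = 1740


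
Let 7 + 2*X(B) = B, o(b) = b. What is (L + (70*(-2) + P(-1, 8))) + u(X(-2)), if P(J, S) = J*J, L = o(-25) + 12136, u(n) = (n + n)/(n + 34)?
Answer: 706330/59 ≈ 11972.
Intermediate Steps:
X(B) = -7/2 + B/2
u(n) = 2*n/(34 + n) (u(n) = (2*n)/(34 + n) = 2*n/(34 + n))
L = 12111 (L = -25 + 12136 = 12111)
P(J, S) = J²
(L + (70*(-2) + P(-1, 8))) + u(X(-2)) = (12111 + (70*(-2) + (-1)²)) + 2*(-7/2 + (½)*(-2))/(34 + (-7/2 + (½)*(-2))) = (12111 + (-140 + 1)) + 2*(-7/2 - 1)/(34 + (-7/2 - 1)) = (12111 - 139) + 2*(-9/2)/(34 - 9/2) = 11972 + 2*(-9/2)/(59/2) = 11972 + 2*(-9/2)*(2/59) = 11972 - 18/59 = 706330/59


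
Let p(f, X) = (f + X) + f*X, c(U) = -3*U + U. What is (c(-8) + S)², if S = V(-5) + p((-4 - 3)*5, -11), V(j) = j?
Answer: 122500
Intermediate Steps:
c(U) = -2*U
p(f, X) = X + f + X*f (p(f, X) = (X + f) + X*f = X + f + X*f)
S = 334 (S = -5 + (-11 + (-4 - 3)*5 - 11*(-4 - 3)*5) = -5 + (-11 - 7*5 - (-77)*5) = -5 + (-11 - 35 - 11*(-35)) = -5 + (-11 - 35 + 385) = -5 + 339 = 334)
(c(-8) + S)² = (-2*(-8) + 334)² = (16 + 334)² = 350² = 122500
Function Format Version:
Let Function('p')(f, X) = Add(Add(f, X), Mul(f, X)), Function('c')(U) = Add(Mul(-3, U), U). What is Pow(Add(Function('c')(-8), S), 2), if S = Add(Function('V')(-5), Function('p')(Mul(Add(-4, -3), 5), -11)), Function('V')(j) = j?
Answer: 122500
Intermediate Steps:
Function('c')(U) = Mul(-2, U)
Function('p')(f, X) = Add(X, f, Mul(X, f)) (Function('p')(f, X) = Add(Add(X, f), Mul(X, f)) = Add(X, f, Mul(X, f)))
S = 334 (S = Add(-5, Add(-11, Mul(Add(-4, -3), 5), Mul(-11, Mul(Add(-4, -3), 5)))) = Add(-5, Add(-11, Mul(-7, 5), Mul(-11, Mul(-7, 5)))) = Add(-5, Add(-11, -35, Mul(-11, -35))) = Add(-5, Add(-11, -35, 385)) = Add(-5, 339) = 334)
Pow(Add(Function('c')(-8), S), 2) = Pow(Add(Mul(-2, -8), 334), 2) = Pow(Add(16, 334), 2) = Pow(350, 2) = 122500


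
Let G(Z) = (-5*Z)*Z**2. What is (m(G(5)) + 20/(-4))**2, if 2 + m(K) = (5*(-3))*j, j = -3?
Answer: 1444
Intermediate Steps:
G(Z) = -5*Z**3
m(K) = 43 (m(K) = -2 + (5*(-3))*(-3) = -2 - 15*(-3) = -2 + 45 = 43)
(m(G(5)) + 20/(-4))**2 = (43 + 20/(-4))**2 = (43 + 20*(-1/4))**2 = (43 - 5)**2 = 38**2 = 1444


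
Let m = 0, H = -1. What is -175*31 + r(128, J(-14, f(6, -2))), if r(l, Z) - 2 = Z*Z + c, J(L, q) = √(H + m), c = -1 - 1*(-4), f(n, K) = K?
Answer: -5421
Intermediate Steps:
c = 3 (c = -1 + 4 = 3)
J(L, q) = I (J(L, q) = √(-1 + 0) = √(-1) = I)
r(l, Z) = 5 + Z² (r(l, Z) = 2 + (Z*Z + 3) = 2 + (Z² + 3) = 2 + (3 + Z²) = 5 + Z²)
-175*31 + r(128, J(-14, f(6, -2))) = -175*31 + (5 + I²) = -5425 + (5 - 1) = -5425 + 4 = -5421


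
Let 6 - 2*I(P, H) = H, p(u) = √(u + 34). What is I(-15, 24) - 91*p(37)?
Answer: -9 - 91*√71 ≈ -775.78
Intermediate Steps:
p(u) = √(34 + u)
I(P, H) = 3 - H/2
I(-15, 24) - 91*p(37) = (3 - ½*24) - 91*√(34 + 37) = (3 - 12) - 91*√71 = -9 - 91*√71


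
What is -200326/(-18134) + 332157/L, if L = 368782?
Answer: 39949978985/3343746394 ≈ 11.948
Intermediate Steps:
-200326/(-18134) + 332157/L = -200326/(-18134) + 332157/368782 = -200326*(-1/18134) + 332157*(1/368782) = 100163/9067 + 332157/368782 = 39949978985/3343746394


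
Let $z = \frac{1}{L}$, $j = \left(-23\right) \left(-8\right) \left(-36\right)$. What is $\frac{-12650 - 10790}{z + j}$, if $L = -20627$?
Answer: $\frac{483496880}{136633249} \approx 3.5386$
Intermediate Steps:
$j = -6624$ ($j = 184 \left(-36\right) = -6624$)
$z = - \frac{1}{20627}$ ($z = \frac{1}{-20627} = - \frac{1}{20627} \approx -4.848 \cdot 10^{-5}$)
$\frac{-12650 - 10790}{z + j} = \frac{-12650 - 10790}{- \frac{1}{20627} - 6624} = - \frac{23440}{- \frac{136633249}{20627}} = \left(-23440\right) \left(- \frac{20627}{136633249}\right) = \frac{483496880}{136633249}$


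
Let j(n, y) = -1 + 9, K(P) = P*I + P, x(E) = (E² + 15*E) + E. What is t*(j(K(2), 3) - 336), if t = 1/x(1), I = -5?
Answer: -328/17 ≈ -19.294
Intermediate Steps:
x(E) = E² + 16*E
t = 1/17 (t = 1/(1*(16 + 1)) = 1/(1*17) = 1/17 ≈ 0.058824)
K(P) = -4*P (K(P) = P*(-5) + P = -5*P + P = -4*P)
j(n, y) = 8
t*(j(K(2), 3) - 336) = (8 - 336)/17 = (1/17)*(-328) = -328/17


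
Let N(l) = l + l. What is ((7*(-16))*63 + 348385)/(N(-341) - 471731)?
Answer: -341329/472413 ≈ -0.72252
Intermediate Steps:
N(l) = 2*l
((7*(-16))*63 + 348385)/(N(-341) - 471731) = ((7*(-16))*63 + 348385)/(2*(-341) - 471731) = (-112*63 + 348385)/(-682 - 471731) = (-7056 + 348385)/(-472413) = 341329*(-1/472413) = -341329/472413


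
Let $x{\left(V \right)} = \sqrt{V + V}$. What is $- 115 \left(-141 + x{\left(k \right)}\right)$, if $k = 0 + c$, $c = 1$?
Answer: $16215 - 115 \sqrt{2} \approx 16052.0$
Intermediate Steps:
$k = 1$ ($k = 0 + 1 = 1$)
$x{\left(V \right)} = \sqrt{2} \sqrt{V}$ ($x{\left(V \right)} = \sqrt{2 V} = \sqrt{2} \sqrt{V}$)
$- 115 \left(-141 + x{\left(k \right)}\right) = - 115 \left(-141 + \sqrt{2} \sqrt{1}\right) = - 115 \left(-141 + \sqrt{2} \cdot 1\right) = - 115 \left(-141 + \sqrt{2}\right) = 16215 - 115 \sqrt{2}$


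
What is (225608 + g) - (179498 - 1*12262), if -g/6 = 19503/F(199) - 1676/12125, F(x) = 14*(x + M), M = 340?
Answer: 242700807833/4158875 ≈ 58357.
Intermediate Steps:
F(x) = 4760 + 14*x (F(x) = 14*(x + 340) = 14*(340 + x) = 4760 + 14*x)
g = -61043667/4158875 (g = -6*(19503/(4760 + 14*199) - 1676/12125) = -6*(19503/(4760 + 2786) - 1676*1/12125) = -6*(19503/7546 - 1676/12125) = -6*(19503*(1/7546) - 1676/12125) = -6*(1773/686 - 1676/12125) = -6*20347889/8317750 = -61043667/4158875 ≈ -14.678)
(225608 + g) - (179498 - 1*12262) = (225608 - 61043667/4158875) - (179498 - 1*12262) = 938214427333/4158875 - (179498 - 12262) = 938214427333/4158875 - 1*167236 = 938214427333/4158875 - 167236 = 242700807833/4158875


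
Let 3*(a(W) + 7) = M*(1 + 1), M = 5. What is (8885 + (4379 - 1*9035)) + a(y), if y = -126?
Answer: 12676/3 ≈ 4225.3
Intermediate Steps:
a(W) = -11/3 (a(W) = -7 + (5*(1 + 1))/3 = -7 + (5*2)/3 = -7 + (⅓)*10 = -7 + 10/3 = -11/3)
(8885 + (4379 - 1*9035)) + a(y) = (8885 + (4379 - 1*9035)) - 11/3 = (8885 + (4379 - 9035)) - 11/3 = (8885 - 4656) - 11/3 = 4229 - 11/3 = 12676/3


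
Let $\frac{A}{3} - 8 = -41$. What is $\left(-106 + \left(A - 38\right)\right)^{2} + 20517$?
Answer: $79566$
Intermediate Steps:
$A = -99$ ($A = 24 + 3 \left(-41\right) = 24 - 123 = -99$)
$\left(-106 + \left(A - 38\right)\right)^{2} + 20517 = \left(-106 - 137\right)^{2} + 20517 = \left(-243\right)^{2} + 20517 = 59049 + 20517 = 79566$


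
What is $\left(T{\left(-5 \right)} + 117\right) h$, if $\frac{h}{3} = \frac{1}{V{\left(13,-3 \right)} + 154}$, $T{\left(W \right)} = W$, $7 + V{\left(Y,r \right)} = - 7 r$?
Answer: $2$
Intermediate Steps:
$V{\left(Y,r \right)} = -7 - 7 r$
$h = \frac{1}{56}$ ($h = \frac{3}{\left(-7 - -21\right) + 154} = \frac{3}{\left(-7 + 21\right) + 154} = \frac{3}{14 + 154} = \frac{3}{168} = 3 \cdot \frac{1}{168} = \frac{1}{56} \approx 0.017857$)
$\left(T{\left(-5 \right)} + 117\right) h = \left(-5 + 117\right) \frac{1}{56} = 112 \cdot \frac{1}{56} = 2$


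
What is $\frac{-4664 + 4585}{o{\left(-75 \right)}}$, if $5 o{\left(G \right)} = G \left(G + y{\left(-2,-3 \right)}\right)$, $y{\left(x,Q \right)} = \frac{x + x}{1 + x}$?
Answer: $- \frac{79}{1065} \approx -0.074178$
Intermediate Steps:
$y{\left(x,Q \right)} = \frac{2 x}{1 + x}$
$o{\left(G \right)} = \frac{G \left(4 + G\right)}{5}$ ($o{\left(G \right)} = \frac{G \left(G + 2 \left(-2\right) \frac{1}{1 - 2}\right)}{5} = \frac{G \left(G + 2 \left(-2\right) \frac{1}{-1}\right)}{5} = \frac{G \left(G + 2 \left(-2\right) \left(-1\right)\right)}{5} = \frac{G \left(G + 4\right)}{5} = \frac{G \left(4 + G\right)}{5}$)
$\frac{-4664 + 4585}{o{\left(-75 \right)}} = \frac{-4664 + 4585}{\frac{1}{5} \left(-75\right) \left(4 - 75\right)} = - \frac{79}{\frac{1}{5} \left(-75\right) \left(-71\right)} = - \frac{79}{1065}$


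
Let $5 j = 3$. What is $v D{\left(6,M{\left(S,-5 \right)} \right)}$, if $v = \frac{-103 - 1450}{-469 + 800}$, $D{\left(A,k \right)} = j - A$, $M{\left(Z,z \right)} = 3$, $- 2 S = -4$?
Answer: $\frac{41931}{1655} \approx 25.336$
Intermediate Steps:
$S = 2$ ($S = \left(- \frac{1}{2}\right) \left(-4\right) = 2$)
$j = \frac{3}{5}$ ($j = \frac{1}{5} \cdot 3 = \frac{3}{5} \approx 0.6$)
$D{\left(A,k \right)} = \frac{3}{5} - A$
$v = - \frac{1553}{331} \approx -4.6918$
$v D{\left(6,M{\left(S,-5 \right)} \right)} = - \frac{1553 \left(\frac{3}{5} - 6\right)}{331} = \left(- \frac{1553}{331}\right) \left(- \frac{27}{5}\right) = \frac{41931}{1655}$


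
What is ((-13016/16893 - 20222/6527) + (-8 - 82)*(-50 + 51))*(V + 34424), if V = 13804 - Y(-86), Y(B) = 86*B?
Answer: -575709549636832/110260611 ≈ -5.2214e+6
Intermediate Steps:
V = 21200 (V = 13804 - 86*(-86) = 13804 - 1*(-7396) = 13804 + 7396 = 21200)
((-13016/16893 - 20222/6527) + (-8 - 82)*(-50 + 51))*(V + 34424) = ((-13016/16893 - 20222/6527) + (-8 - 82)*(-50 + 51))*(21200 + 34424) = ((-13016*1/16893 - 20222*1/6527) - 90*1)*55624 = ((-13016/16893 - 20222/6527) - 90)*55624 = (-426565678/110260611 - 90)*55624 = -10350020668/110260611*55624 = -575709549636832/110260611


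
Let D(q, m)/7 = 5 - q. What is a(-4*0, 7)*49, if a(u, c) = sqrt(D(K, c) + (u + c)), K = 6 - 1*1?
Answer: 49*sqrt(7) ≈ 129.64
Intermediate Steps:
K = 5 (K = 6 - 1 = 5)
D(q, m) = 35 - 7*q (D(q, m) = 7*(5 - q) = 35 - 7*q)
a(u, c) = sqrt(c + u) (a(u, c) = sqrt((35 - 7*5) + (u + c)) = sqrt((35 - 35) + (c + u)) = sqrt(0 + (c + u)) = sqrt(c + u))
a(-4*0, 7)*49 = sqrt(7 - 4*0)*49 = sqrt(7 + 0)*49 = sqrt(7)*49 = 49*sqrt(7)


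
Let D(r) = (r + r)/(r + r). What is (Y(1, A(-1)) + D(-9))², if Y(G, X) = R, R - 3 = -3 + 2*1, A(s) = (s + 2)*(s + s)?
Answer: 9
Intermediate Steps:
A(s) = 2*s*(2 + s) (A(s) = (2 + s)*(2*s) = 2*s*(2 + s))
R = 2 (R = 3 + (-3 + 2*1) = 3 + (-3 + 2) = 3 - 1 = 2)
D(r) = 1 (D(r) = (2*r)/((2*r)) = (2*r)*(1/(2*r)) = 1)
Y(G, X) = 2
(Y(1, A(-1)) + D(-9))² = (2 + 1)² = 3² = 9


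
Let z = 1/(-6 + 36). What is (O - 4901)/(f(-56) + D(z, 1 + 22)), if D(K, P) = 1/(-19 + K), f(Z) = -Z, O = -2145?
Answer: -2004587/15917 ≈ -125.94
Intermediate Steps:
z = 1/30 ≈ 0.033333
(O - 4901)/(f(-56) + D(z, 1 + 22)) = (-2145 - 4901)/(-1*(-56) + 1/(-19 + 1/30)) = -7046/(56 + 1/(-569/30)) = -7046/(56 - 30/569) = -7046/31834/569 = -7046*569/31834 = -2004587/15917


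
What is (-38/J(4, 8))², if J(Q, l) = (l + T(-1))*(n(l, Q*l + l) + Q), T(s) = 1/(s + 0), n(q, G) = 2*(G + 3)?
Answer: 361/99225 ≈ 0.0036382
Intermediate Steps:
n(q, G) = 6 + 2*G (n(q, G) = 2*(3 + G) = 6 + 2*G)
T(s) = 1/s
J(Q, l) = (-1 + l)*(6 + Q + 2*l + 2*Q*l) (J(Q, l) = (l + 1/(-1))*((6 + 2*(Q*l + l)) + Q) = (l - 1)*((6 + 2*(l + Q*l)) + Q) = (-1 + l)*((6 + (2*l + 2*Q*l)) + Q) = (-1 + l)*((6 + 2*l + 2*Q*l) + Q) = (-1 + l)*(6 + Q + 2*l + 2*Q*l))
(-38/J(4, 8))² = (-38/(-6 - 1*4 + 2*8² + 4*8 - 1*4*8 + 2*4*8²))² = (-38/(-6 - 4 + 2*64 + 32 - 32 + 2*4*64))² = (-38/(-6 - 4 + 128 + 32 - 32 + 512))² = (-38/630)² = (-38*1/630)² = (-19/315)² = 361/99225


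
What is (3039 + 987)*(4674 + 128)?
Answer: 19332852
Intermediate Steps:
(3039 + 987)*(4674 + 128) = 4026*4802 = 19332852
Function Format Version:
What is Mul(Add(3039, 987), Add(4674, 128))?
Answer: 19332852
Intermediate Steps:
Mul(Add(3039, 987), Add(4674, 128)) = Mul(4026, 4802) = 19332852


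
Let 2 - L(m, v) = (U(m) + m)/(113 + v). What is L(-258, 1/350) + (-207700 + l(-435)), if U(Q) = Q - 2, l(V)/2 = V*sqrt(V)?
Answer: -8214482298/39551 - 870*I*sqrt(435) ≈ -2.0769e+5 - 18145.0*I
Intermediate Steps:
l(V) = 2*V**(3/2) (l(V) = 2*(V*sqrt(V)) = 2*V**(3/2))
U(Q) = -2 + Q
L(m, v) = 2 - (-2 + 2*m)/(113 + v) (L(m, v) = 2 - ((-2 + m) + m)/(113 + v) = 2 - (-2 + 2*m)/(113 + v))
L(-258, 1/350) + (-207700 + l(-435)) = 2*(114 + 1/350 - 1*(-258))/(113 + 1/350) + (-207700 + 2*(-435)**(3/2)) = 2*(114 + 1/350 + 258)/(113 + 1/350) + (-207700 + 2*(-435*I*sqrt(435))) = 2*(130201/350)/(39551/350) + (-207700 - 870*I*sqrt(435)) = 2*(350/39551)*(130201/350) + (-207700 - 870*I*sqrt(435)) = 260402/39551 + (-207700 - 870*I*sqrt(435)) = -8214482298/39551 - 870*I*sqrt(435)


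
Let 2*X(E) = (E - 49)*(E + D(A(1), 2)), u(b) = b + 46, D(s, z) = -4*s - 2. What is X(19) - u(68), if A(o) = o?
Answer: -309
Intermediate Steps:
D(s, z) = -2 - 4*s
u(b) = 46 + b
X(E) = (-49 + E)*(-6 + E)/2 (X(E) = ((E - 49)*(E + (-2 - 4*1)))/2 = ((-49 + E)*(E + (-2 - 4)))/2 = ((-49 + E)*(E - 6))/2 = ((-49 + E)*(-6 + E))/2 = (-49 + E)*(-6 + E)/2)
X(19) - u(68) = (147 + (1/2)*19**2 - 55/2*19) - (46 + 68) = (147 + (1/2)*361 - 1045/2) - 1*114 = (147 + 361/2 - 1045/2) - 114 = -195 - 114 = -309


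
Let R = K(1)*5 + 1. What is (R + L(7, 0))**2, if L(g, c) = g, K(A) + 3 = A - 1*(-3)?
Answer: 169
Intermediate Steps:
K(A) = A (K(A) = -3 + (A - 1*(-3)) = -3 + (A + 3) = -3 + (3 + A) = A)
R = 6 (R = 1*5 + 1 = 5 + 1 = 6)
(R + L(7, 0))**2 = (6 + 7)**2 = 13**2 = 169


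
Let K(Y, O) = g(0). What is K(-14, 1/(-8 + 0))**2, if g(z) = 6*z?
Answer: 0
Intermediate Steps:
K(Y, O) = 0 (K(Y, O) = 6*0 = 0)
K(-14, 1/(-8 + 0))**2 = 0**2 = 0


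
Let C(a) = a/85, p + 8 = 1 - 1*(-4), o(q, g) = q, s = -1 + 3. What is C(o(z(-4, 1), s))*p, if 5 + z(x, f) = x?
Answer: 27/85 ≈ 0.31765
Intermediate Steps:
z(x, f) = -5 + x
s = 2
p = -3 (p = -8 + (1 - 1*(-4)) = -8 + (1 + 4) = -8 + 5 = -3)
C(a) = a/85 (C(a) = a*(1/85) = a/85)
C(o(z(-4, 1), s))*p = ((-5 - 4)/85)*(-3) = ((1/85)*(-9))*(-3) = -9/85*(-3) = 27/85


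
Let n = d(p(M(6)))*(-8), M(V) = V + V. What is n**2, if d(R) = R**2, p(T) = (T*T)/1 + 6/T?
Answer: 27903029764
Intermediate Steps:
M(V) = 2*V
p(T) = T**2 + 6/T (p(T) = T**2*1 + 6/T = T**2 + 6/T)
n = -167042 (n = ((6 + (2*6)**3)/((2*6)))**2*(-8) = ((6 + 12**3)/12)**2*(-8) = ((6 + 1728)/12)**2*(-8) = ((1/12)*1734)**2*(-8) = (289/2)**2*(-8) = (83521/4)*(-8) = -167042)
n**2 = (-167042)**2 = 27903029764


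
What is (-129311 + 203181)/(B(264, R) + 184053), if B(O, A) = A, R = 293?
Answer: 36935/92173 ≈ 0.40071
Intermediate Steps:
(-129311 + 203181)/(B(264, R) + 184053) = (-129311 + 203181)/(293 + 184053) = 73870/184346 = 73870*(1/184346) = 36935/92173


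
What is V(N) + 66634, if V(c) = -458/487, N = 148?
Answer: 32450300/487 ≈ 66633.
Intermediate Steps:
V(c) = -458/487 (V(c) = -458*1/487 = -458/487)
V(N) + 66634 = -458/487 + 66634 = 32450300/487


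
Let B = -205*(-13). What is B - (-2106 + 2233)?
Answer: 2538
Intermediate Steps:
B = 2665
B - (-2106 + 2233) = 2665 - (-2106 + 2233) = 2665 - 1*127 = 2665 - 127 = 2538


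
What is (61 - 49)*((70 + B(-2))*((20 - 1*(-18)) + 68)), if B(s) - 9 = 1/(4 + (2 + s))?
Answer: 100806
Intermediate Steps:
B(s) = 9 + 1/(6 + s) (B(s) = 9 + 1/(4 + (2 + s)) = 9 + 1/(6 + s))
(61 - 49)*((70 + B(-2))*((20 - 1*(-18)) + 68)) = (61 - 49)*((70 + (55 + 9*(-2))/(6 - 2))*((20 - 1*(-18)) + 68)) = 12*((70 + (55 - 18)/4)*((20 + 18) + 68)) = 12*((70 + (1/4)*37)*(38 + 68)) = 12*((70 + 37/4)*106) = 12*((317/4)*106) = 12*(16801/2) = 100806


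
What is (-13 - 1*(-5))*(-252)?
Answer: 2016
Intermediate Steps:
(-13 - 1*(-5))*(-252) = (-13 + 5)*(-252) = -8*(-252) = 2016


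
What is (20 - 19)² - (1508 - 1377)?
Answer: -130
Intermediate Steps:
(20 - 19)² - (1508 - 1377) = 1² - 1*131 = 1 - 131 = -130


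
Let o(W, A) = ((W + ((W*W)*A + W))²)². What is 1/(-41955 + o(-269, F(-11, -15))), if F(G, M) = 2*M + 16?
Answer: 1/1055486532992060756749341 ≈ 9.4743e-25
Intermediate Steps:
F(G, M) = 16 + 2*M
o(W, A) = (2*W + A*W²)⁴ (o(W, A) = ((W + (W²*A + W))²)² = ((W + (A*W² + W))²)² = ((W + (W + A*W²))²)² = ((2*W + A*W²)²)² = (2*W + A*W²)⁴)
1/(-41955 + o(-269, F(-11, -15))) = 1/(-41955 + (-269)⁴*(2 + (16 + 2*(-15))*(-269))⁴) = 1/(-41955 + 5236114321*(2 + (16 - 30)*(-269))⁴) = 1/(-41955 + 5236114321*(2 - 14*(-269))⁴) = 1/(-41955 + 5236114321*(2 + 3766)⁴) = 1/(-41955 + 5236114321*3768⁴) = 1/(-41955 + 5236114321*201578206334976) = 1/(-41955 + 1055486532992060756791296) = 1/1055486532992060756749341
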